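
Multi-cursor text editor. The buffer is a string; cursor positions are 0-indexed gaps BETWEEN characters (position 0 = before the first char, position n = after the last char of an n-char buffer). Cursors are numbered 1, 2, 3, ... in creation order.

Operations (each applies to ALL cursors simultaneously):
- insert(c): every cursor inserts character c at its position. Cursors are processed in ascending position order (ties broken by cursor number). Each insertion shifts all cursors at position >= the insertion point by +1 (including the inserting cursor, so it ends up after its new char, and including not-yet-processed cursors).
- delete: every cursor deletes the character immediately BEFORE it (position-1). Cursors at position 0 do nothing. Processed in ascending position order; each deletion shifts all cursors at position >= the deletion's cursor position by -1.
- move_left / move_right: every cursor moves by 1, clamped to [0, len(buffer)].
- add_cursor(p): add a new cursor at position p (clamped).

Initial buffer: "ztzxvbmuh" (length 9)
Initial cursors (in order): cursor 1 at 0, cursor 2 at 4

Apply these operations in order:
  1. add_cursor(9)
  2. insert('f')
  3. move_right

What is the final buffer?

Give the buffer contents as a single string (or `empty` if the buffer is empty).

Answer: fztzxfvbmuhf

Derivation:
After op 1 (add_cursor(9)): buffer="ztzxvbmuh" (len 9), cursors c1@0 c2@4 c3@9, authorship .........
After op 2 (insert('f')): buffer="fztzxfvbmuhf" (len 12), cursors c1@1 c2@6 c3@12, authorship 1....2.....3
After op 3 (move_right): buffer="fztzxfvbmuhf" (len 12), cursors c1@2 c2@7 c3@12, authorship 1....2.....3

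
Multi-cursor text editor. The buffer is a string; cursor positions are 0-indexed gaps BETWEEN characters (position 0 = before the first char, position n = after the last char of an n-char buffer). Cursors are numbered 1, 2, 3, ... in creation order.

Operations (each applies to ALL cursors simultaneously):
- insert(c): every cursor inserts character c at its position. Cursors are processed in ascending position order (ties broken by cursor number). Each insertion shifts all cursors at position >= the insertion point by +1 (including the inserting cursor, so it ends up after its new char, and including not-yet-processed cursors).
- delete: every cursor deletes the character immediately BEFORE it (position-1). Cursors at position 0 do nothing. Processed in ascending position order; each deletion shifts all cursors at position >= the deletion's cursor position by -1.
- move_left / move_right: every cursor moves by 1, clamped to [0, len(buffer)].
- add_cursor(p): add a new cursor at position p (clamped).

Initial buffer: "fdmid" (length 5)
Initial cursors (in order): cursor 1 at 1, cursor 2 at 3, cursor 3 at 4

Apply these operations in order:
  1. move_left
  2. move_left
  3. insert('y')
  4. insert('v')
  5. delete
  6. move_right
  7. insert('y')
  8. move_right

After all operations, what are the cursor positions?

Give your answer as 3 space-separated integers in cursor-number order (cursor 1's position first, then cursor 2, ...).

After op 1 (move_left): buffer="fdmid" (len 5), cursors c1@0 c2@2 c3@3, authorship .....
After op 2 (move_left): buffer="fdmid" (len 5), cursors c1@0 c2@1 c3@2, authorship .....
After op 3 (insert('y')): buffer="yfydymid" (len 8), cursors c1@1 c2@3 c3@5, authorship 1.2.3...
After op 4 (insert('v')): buffer="yvfyvdyvmid" (len 11), cursors c1@2 c2@5 c3@8, authorship 11.22.33...
After op 5 (delete): buffer="yfydymid" (len 8), cursors c1@1 c2@3 c3@5, authorship 1.2.3...
After op 6 (move_right): buffer="yfydymid" (len 8), cursors c1@2 c2@4 c3@6, authorship 1.2.3...
After op 7 (insert('y')): buffer="yfyydyymyid" (len 11), cursors c1@3 c2@6 c3@9, authorship 1.12.23.3..
After op 8 (move_right): buffer="yfyydyymyid" (len 11), cursors c1@4 c2@7 c3@10, authorship 1.12.23.3..

Answer: 4 7 10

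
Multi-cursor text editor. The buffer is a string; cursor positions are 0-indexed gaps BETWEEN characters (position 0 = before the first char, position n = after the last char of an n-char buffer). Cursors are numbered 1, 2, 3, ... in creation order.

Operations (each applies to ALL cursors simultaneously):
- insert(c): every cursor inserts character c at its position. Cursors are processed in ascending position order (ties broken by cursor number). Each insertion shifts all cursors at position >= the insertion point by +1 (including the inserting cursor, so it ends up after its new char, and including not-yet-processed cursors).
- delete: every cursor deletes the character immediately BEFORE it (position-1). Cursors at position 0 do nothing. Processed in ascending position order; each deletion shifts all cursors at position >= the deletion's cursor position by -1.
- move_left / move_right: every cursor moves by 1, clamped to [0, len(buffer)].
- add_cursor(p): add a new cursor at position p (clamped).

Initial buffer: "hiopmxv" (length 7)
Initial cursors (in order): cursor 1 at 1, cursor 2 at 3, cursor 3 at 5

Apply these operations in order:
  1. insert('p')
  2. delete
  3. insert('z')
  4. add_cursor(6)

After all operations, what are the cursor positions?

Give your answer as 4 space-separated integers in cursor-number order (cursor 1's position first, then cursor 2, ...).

Answer: 2 5 8 6

Derivation:
After op 1 (insert('p')): buffer="hpioppmpxv" (len 10), cursors c1@2 c2@5 c3@8, authorship .1..2..3..
After op 2 (delete): buffer="hiopmxv" (len 7), cursors c1@1 c2@3 c3@5, authorship .......
After op 3 (insert('z')): buffer="hziozpmzxv" (len 10), cursors c1@2 c2@5 c3@8, authorship .1..2..3..
After op 4 (add_cursor(6)): buffer="hziozpmzxv" (len 10), cursors c1@2 c2@5 c4@6 c3@8, authorship .1..2..3..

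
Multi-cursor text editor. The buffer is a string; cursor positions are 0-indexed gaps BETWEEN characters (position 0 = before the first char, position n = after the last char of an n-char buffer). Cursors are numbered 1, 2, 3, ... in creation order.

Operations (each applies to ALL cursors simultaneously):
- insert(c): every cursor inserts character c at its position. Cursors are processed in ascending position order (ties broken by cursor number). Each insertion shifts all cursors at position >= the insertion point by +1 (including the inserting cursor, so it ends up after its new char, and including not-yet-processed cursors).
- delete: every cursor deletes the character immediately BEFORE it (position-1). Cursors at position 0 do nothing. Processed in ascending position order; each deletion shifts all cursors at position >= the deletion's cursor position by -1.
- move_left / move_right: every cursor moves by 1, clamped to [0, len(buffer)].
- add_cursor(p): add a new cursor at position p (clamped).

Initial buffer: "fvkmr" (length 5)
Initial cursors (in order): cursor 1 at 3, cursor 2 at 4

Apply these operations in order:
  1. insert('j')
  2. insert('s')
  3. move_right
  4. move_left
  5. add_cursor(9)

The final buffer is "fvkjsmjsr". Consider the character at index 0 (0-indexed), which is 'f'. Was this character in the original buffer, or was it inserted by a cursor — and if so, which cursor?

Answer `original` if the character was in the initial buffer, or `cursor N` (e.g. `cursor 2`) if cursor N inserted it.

After op 1 (insert('j')): buffer="fvkjmjr" (len 7), cursors c1@4 c2@6, authorship ...1.2.
After op 2 (insert('s')): buffer="fvkjsmjsr" (len 9), cursors c1@5 c2@8, authorship ...11.22.
After op 3 (move_right): buffer="fvkjsmjsr" (len 9), cursors c1@6 c2@9, authorship ...11.22.
After op 4 (move_left): buffer="fvkjsmjsr" (len 9), cursors c1@5 c2@8, authorship ...11.22.
After op 5 (add_cursor(9)): buffer="fvkjsmjsr" (len 9), cursors c1@5 c2@8 c3@9, authorship ...11.22.
Authorship (.=original, N=cursor N): . . . 1 1 . 2 2 .
Index 0: author = original

Answer: original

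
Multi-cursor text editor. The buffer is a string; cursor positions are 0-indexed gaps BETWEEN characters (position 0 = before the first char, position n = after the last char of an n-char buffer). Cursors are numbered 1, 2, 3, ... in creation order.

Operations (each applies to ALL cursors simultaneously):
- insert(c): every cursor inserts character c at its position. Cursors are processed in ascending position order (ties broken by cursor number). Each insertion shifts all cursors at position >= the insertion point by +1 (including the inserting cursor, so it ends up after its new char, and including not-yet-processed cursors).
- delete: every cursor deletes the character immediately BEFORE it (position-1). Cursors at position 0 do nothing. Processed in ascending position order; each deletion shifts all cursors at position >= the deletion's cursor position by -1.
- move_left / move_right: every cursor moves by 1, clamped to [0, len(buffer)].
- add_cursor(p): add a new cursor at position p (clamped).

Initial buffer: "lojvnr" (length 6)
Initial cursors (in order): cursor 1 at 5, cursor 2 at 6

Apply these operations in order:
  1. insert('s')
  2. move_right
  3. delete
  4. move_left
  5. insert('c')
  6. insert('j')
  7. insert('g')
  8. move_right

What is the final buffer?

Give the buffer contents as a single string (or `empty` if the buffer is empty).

Answer: lojvnccjjggs

Derivation:
After op 1 (insert('s')): buffer="lojvnsrs" (len 8), cursors c1@6 c2@8, authorship .....1.2
After op 2 (move_right): buffer="lojvnsrs" (len 8), cursors c1@7 c2@8, authorship .....1.2
After op 3 (delete): buffer="lojvns" (len 6), cursors c1@6 c2@6, authorship .....1
After op 4 (move_left): buffer="lojvns" (len 6), cursors c1@5 c2@5, authorship .....1
After op 5 (insert('c')): buffer="lojvnccs" (len 8), cursors c1@7 c2@7, authorship .....121
After op 6 (insert('j')): buffer="lojvnccjjs" (len 10), cursors c1@9 c2@9, authorship .....12121
After op 7 (insert('g')): buffer="lojvnccjjggs" (len 12), cursors c1@11 c2@11, authorship .....1212121
After op 8 (move_right): buffer="lojvnccjjggs" (len 12), cursors c1@12 c2@12, authorship .....1212121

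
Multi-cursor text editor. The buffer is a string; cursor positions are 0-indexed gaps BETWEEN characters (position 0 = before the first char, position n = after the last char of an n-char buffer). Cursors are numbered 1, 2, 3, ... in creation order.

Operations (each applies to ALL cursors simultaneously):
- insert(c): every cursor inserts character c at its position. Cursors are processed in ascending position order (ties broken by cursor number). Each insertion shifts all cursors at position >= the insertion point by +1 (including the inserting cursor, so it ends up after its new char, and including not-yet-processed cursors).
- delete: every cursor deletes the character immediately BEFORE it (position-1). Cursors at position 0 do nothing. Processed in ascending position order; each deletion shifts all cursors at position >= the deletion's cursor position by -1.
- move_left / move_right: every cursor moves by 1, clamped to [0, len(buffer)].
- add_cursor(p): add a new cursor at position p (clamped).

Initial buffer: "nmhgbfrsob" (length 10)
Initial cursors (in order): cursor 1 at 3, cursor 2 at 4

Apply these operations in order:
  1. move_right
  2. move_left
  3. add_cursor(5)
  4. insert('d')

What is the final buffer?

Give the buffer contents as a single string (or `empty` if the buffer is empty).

After op 1 (move_right): buffer="nmhgbfrsob" (len 10), cursors c1@4 c2@5, authorship ..........
After op 2 (move_left): buffer="nmhgbfrsob" (len 10), cursors c1@3 c2@4, authorship ..........
After op 3 (add_cursor(5)): buffer="nmhgbfrsob" (len 10), cursors c1@3 c2@4 c3@5, authorship ..........
After op 4 (insert('d')): buffer="nmhdgdbdfrsob" (len 13), cursors c1@4 c2@6 c3@8, authorship ...1.2.3.....

Answer: nmhdgdbdfrsob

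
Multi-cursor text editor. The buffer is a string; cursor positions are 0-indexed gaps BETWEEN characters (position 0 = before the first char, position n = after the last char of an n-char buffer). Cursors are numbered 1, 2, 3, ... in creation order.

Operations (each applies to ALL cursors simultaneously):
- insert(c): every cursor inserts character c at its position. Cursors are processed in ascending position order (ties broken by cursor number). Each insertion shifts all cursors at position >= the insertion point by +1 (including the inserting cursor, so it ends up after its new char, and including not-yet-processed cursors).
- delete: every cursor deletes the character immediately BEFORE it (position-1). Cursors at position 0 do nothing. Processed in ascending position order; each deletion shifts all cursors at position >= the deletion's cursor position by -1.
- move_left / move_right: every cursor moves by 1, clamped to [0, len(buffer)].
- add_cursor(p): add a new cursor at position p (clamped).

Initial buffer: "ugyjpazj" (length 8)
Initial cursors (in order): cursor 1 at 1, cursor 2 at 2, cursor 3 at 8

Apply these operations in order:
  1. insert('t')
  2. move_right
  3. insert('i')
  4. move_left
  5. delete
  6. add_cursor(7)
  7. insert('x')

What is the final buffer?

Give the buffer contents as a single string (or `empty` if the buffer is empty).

Answer: utxitxijpxazjxi

Derivation:
After op 1 (insert('t')): buffer="utgtyjpazjt" (len 11), cursors c1@2 c2@4 c3@11, authorship .1.2......3
After op 2 (move_right): buffer="utgtyjpazjt" (len 11), cursors c1@3 c2@5 c3@11, authorship .1.2......3
After op 3 (insert('i')): buffer="utgityijpazjti" (len 14), cursors c1@4 c2@7 c3@14, authorship .1.12.2.....33
After op 4 (move_left): buffer="utgityijpazjti" (len 14), cursors c1@3 c2@6 c3@13, authorship .1.12.2.....33
After op 5 (delete): buffer="utitijpazji" (len 11), cursors c1@2 c2@4 c3@10, authorship .1122.....3
After op 6 (add_cursor(7)): buffer="utitijpazji" (len 11), cursors c1@2 c2@4 c4@7 c3@10, authorship .1122.....3
After op 7 (insert('x')): buffer="utxitxijpxazjxi" (len 15), cursors c1@3 c2@6 c4@10 c3@14, authorship .111222..4...33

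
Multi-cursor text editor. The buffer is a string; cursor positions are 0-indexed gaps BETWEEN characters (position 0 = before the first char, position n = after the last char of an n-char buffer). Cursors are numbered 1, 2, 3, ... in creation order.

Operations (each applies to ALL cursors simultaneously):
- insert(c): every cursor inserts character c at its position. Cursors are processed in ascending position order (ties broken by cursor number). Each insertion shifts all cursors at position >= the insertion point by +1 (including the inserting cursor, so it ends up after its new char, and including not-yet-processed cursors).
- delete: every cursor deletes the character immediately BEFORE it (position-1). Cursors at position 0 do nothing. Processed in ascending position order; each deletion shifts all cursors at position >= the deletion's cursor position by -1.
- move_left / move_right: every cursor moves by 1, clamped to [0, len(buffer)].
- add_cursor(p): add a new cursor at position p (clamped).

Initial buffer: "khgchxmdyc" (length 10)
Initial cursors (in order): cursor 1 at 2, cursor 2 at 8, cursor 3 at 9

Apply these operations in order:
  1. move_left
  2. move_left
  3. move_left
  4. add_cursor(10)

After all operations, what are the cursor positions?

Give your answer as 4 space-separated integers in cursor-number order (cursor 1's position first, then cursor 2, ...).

After op 1 (move_left): buffer="khgchxmdyc" (len 10), cursors c1@1 c2@7 c3@8, authorship ..........
After op 2 (move_left): buffer="khgchxmdyc" (len 10), cursors c1@0 c2@6 c3@7, authorship ..........
After op 3 (move_left): buffer="khgchxmdyc" (len 10), cursors c1@0 c2@5 c3@6, authorship ..........
After op 4 (add_cursor(10)): buffer="khgchxmdyc" (len 10), cursors c1@0 c2@5 c3@6 c4@10, authorship ..........

Answer: 0 5 6 10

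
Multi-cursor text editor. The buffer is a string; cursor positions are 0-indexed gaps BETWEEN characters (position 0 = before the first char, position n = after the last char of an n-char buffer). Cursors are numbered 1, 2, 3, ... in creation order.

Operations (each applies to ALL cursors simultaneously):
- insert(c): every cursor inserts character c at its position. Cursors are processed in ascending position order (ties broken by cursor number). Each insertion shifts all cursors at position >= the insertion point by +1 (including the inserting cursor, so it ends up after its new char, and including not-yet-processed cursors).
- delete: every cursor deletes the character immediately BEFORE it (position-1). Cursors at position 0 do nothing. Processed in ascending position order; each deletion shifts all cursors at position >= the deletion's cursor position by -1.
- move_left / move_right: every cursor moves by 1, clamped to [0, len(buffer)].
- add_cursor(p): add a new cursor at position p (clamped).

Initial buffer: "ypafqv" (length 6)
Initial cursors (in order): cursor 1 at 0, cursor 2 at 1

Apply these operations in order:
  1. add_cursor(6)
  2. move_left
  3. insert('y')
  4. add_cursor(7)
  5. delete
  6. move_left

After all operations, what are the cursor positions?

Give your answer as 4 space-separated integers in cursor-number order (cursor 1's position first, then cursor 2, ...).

Answer: 0 0 3 3

Derivation:
After op 1 (add_cursor(6)): buffer="ypafqv" (len 6), cursors c1@0 c2@1 c3@6, authorship ......
After op 2 (move_left): buffer="ypafqv" (len 6), cursors c1@0 c2@0 c3@5, authorship ......
After op 3 (insert('y')): buffer="yyypafqyv" (len 9), cursors c1@2 c2@2 c3@8, authorship 12.....3.
After op 4 (add_cursor(7)): buffer="yyypafqyv" (len 9), cursors c1@2 c2@2 c4@7 c3@8, authorship 12.....3.
After op 5 (delete): buffer="ypafv" (len 5), cursors c1@0 c2@0 c3@4 c4@4, authorship .....
After op 6 (move_left): buffer="ypafv" (len 5), cursors c1@0 c2@0 c3@3 c4@3, authorship .....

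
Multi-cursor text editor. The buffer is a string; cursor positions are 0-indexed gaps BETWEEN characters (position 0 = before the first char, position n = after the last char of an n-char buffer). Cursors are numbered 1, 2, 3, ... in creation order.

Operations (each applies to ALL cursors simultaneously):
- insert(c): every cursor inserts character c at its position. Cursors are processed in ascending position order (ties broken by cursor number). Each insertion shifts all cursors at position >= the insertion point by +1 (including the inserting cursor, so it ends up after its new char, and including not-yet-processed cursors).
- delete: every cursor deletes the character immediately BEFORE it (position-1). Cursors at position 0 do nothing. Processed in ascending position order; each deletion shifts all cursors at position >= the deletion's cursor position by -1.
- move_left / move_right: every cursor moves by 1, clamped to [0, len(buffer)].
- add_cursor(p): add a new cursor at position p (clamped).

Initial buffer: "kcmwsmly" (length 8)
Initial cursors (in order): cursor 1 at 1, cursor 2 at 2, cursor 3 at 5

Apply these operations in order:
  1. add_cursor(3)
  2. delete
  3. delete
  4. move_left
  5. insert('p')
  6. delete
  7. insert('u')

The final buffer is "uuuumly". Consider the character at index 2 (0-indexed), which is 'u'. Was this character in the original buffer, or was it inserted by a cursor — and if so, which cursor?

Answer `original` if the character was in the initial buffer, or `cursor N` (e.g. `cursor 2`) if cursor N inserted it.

After op 1 (add_cursor(3)): buffer="kcmwsmly" (len 8), cursors c1@1 c2@2 c4@3 c3@5, authorship ........
After op 2 (delete): buffer="wmly" (len 4), cursors c1@0 c2@0 c4@0 c3@1, authorship ....
After op 3 (delete): buffer="mly" (len 3), cursors c1@0 c2@0 c3@0 c4@0, authorship ...
After op 4 (move_left): buffer="mly" (len 3), cursors c1@0 c2@0 c3@0 c4@0, authorship ...
After op 5 (insert('p')): buffer="ppppmly" (len 7), cursors c1@4 c2@4 c3@4 c4@4, authorship 1234...
After op 6 (delete): buffer="mly" (len 3), cursors c1@0 c2@0 c3@0 c4@0, authorship ...
After op 7 (insert('u')): buffer="uuuumly" (len 7), cursors c1@4 c2@4 c3@4 c4@4, authorship 1234...
Authorship (.=original, N=cursor N): 1 2 3 4 . . .
Index 2: author = 3

Answer: cursor 3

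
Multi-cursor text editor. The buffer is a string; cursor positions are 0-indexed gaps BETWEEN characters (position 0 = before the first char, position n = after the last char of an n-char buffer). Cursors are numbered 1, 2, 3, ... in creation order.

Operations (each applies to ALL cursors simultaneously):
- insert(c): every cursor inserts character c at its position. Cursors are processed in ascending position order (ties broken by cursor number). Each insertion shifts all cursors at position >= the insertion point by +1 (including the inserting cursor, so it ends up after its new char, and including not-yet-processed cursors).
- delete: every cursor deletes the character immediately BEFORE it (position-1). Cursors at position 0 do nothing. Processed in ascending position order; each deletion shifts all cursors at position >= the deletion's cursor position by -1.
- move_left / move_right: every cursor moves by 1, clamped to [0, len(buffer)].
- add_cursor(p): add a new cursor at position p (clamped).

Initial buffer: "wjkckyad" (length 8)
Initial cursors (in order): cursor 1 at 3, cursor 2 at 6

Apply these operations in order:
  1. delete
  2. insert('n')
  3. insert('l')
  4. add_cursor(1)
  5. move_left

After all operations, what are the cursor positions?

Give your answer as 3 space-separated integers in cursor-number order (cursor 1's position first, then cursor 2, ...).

Answer: 3 7 0

Derivation:
After op 1 (delete): buffer="wjckad" (len 6), cursors c1@2 c2@4, authorship ......
After op 2 (insert('n')): buffer="wjncknad" (len 8), cursors c1@3 c2@6, authorship ..1..2..
After op 3 (insert('l')): buffer="wjnlcknlad" (len 10), cursors c1@4 c2@8, authorship ..11..22..
After op 4 (add_cursor(1)): buffer="wjnlcknlad" (len 10), cursors c3@1 c1@4 c2@8, authorship ..11..22..
After op 5 (move_left): buffer="wjnlcknlad" (len 10), cursors c3@0 c1@3 c2@7, authorship ..11..22..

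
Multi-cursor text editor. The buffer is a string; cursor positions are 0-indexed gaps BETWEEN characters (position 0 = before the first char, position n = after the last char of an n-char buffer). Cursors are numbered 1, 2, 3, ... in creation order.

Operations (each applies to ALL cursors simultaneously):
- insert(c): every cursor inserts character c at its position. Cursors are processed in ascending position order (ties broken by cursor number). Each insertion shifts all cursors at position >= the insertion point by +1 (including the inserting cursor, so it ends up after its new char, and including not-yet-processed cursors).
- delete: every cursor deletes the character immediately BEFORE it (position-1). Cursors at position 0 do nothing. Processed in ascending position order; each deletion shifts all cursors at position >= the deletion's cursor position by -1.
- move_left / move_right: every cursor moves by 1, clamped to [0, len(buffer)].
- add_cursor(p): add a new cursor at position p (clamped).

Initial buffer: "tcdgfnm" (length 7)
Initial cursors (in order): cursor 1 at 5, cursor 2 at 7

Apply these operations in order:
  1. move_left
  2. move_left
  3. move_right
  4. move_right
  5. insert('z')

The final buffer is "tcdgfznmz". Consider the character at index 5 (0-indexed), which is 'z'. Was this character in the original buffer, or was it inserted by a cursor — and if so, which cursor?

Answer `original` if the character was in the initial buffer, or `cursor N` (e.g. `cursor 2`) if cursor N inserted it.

After op 1 (move_left): buffer="tcdgfnm" (len 7), cursors c1@4 c2@6, authorship .......
After op 2 (move_left): buffer="tcdgfnm" (len 7), cursors c1@3 c2@5, authorship .......
After op 3 (move_right): buffer="tcdgfnm" (len 7), cursors c1@4 c2@6, authorship .......
After op 4 (move_right): buffer="tcdgfnm" (len 7), cursors c1@5 c2@7, authorship .......
After op 5 (insert('z')): buffer="tcdgfznmz" (len 9), cursors c1@6 c2@9, authorship .....1..2
Authorship (.=original, N=cursor N): . . . . . 1 . . 2
Index 5: author = 1

Answer: cursor 1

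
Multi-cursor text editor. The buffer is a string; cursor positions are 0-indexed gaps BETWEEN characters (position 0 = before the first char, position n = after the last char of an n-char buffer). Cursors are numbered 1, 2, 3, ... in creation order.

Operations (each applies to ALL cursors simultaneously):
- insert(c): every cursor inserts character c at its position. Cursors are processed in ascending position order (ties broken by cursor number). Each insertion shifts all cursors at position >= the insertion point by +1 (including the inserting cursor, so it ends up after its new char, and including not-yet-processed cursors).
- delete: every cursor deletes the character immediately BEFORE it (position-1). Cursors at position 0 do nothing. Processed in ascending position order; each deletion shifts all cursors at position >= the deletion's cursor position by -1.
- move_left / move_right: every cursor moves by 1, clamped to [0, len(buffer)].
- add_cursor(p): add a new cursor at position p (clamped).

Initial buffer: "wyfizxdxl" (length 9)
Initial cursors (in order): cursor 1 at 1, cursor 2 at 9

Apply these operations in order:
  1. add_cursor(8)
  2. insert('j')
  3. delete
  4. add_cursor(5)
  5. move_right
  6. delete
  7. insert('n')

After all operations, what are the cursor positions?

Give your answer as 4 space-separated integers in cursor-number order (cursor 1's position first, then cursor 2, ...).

After op 1 (add_cursor(8)): buffer="wyfizxdxl" (len 9), cursors c1@1 c3@8 c2@9, authorship .........
After op 2 (insert('j')): buffer="wjyfizxdxjlj" (len 12), cursors c1@2 c3@10 c2@12, authorship .1.......3.2
After op 3 (delete): buffer="wyfizxdxl" (len 9), cursors c1@1 c3@8 c2@9, authorship .........
After op 4 (add_cursor(5)): buffer="wyfizxdxl" (len 9), cursors c1@1 c4@5 c3@8 c2@9, authorship .........
After op 5 (move_right): buffer="wyfizxdxl" (len 9), cursors c1@2 c4@6 c2@9 c3@9, authorship .........
After op 6 (delete): buffer="wfizd" (len 5), cursors c1@1 c4@4 c2@5 c3@5, authorship .....
After op 7 (insert('n')): buffer="wnfizndnn" (len 9), cursors c1@2 c4@6 c2@9 c3@9, authorship .1...4.23

Answer: 2 9 9 6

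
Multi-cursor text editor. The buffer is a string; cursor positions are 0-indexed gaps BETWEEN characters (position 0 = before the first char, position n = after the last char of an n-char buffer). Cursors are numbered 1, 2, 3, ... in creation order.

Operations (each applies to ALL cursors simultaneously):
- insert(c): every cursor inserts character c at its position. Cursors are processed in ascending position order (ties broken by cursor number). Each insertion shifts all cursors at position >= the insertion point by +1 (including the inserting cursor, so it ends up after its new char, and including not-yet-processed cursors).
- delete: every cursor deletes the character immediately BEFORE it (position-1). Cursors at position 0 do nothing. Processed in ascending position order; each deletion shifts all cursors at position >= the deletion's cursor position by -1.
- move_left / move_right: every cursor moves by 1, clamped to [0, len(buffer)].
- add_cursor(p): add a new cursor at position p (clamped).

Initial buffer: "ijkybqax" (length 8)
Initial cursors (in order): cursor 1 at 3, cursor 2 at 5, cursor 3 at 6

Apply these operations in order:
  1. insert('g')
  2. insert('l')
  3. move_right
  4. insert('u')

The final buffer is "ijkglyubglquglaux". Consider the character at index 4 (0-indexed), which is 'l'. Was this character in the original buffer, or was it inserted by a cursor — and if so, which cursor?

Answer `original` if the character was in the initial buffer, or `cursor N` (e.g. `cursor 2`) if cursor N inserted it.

Answer: cursor 1

Derivation:
After op 1 (insert('g')): buffer="ijkgybgqgax" (len 11), cursors c1@4 c2@7 c3@9, authorship ...1..2.3..
After op 2 (insert('l')): buffer="ijkglybglqglax" (len 14), cursors c1@5 c2@9 c3@12, authorship ...11..22.33..
After op 3 (move_right): buffer="ijkglybglqglax" (len 14), cursors c1@6 c2@10 c3@13, authorship ...11..22.33..
After op 4 (insert('u')): buffer="ijkglyubglquglaux" (len 17), cursors c1@7 c2@12 c3@16, authorship ...11.1.22.233.3.
Authorship (.=original, N=cursor N): . . . 1 1 . 1 . 2 2 . 2 3 3 . 3 .
Index 4: author = 1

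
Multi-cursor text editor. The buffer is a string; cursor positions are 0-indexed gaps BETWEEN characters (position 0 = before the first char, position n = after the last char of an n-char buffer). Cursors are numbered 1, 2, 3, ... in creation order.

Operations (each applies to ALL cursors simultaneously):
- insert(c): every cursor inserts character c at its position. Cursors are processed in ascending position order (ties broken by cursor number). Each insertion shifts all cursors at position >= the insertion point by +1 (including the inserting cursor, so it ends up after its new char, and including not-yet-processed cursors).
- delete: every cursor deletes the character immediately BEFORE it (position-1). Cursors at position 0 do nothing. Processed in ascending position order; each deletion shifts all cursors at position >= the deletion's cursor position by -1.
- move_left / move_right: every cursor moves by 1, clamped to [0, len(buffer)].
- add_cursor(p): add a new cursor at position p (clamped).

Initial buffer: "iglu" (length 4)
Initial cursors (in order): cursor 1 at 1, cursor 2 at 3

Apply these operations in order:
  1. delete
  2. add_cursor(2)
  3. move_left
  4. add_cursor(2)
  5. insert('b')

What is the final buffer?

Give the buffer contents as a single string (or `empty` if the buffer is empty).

After op 1 (delete): buffer="gu" (len 2), cursors c1@0 c2@1, authorship ..
After op 2 (add_cursor(2)): buffer="gu" (len 2), cursors c1@0 c2@1 c3@2, authorship ..
After op 3 (move_left): buffer="gu" (len 2), cursors c1@0 c2@0 c3@1, authorship ..
After op 4 (add_cursor(2)): buffer="gu" (len 2), cursors c1@0 c2@0 c3@1 c4@2, authorship ..
After op 5 (insert('b')): buffer="bbgbub" (len 6), cursors c1@2 c2@2 c3@4 c4@6, authorship 12.3.4

Answer: bbgbub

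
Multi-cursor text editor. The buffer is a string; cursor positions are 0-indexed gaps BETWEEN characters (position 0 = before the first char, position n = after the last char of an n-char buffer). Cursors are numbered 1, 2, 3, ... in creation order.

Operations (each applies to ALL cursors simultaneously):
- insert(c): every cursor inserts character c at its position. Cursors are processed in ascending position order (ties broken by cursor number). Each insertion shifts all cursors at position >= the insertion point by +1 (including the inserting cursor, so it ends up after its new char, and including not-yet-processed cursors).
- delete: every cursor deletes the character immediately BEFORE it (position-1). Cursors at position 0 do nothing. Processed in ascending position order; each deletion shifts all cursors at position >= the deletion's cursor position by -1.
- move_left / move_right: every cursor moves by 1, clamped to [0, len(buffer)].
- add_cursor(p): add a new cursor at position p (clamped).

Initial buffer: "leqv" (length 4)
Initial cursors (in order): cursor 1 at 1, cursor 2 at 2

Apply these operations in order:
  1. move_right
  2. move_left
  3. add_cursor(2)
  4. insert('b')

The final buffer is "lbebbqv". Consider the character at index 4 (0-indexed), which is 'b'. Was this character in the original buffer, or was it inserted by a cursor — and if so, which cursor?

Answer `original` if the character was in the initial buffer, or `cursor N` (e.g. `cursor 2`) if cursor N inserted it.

After op 1 (move_right): buffer="leqv" (len 4), cursors c1@2 c2@3, authorship ....
After op 2 (move_left): buffer="leqv" (len 4), cursors c1@1 c2@2, authorship ....
After op 3 (add_cursor(2)): buffer="leqv" (len 4), cursors c1@1 c2@2 c3@2, authorship ....
After op 4 (insert('b')): buffer="lbebbqv" (len 7), cursors c1@2 c2@5 c3@5, authorship .1.23..
Authorship (.=original, N=cursor N): . 1 . 2 3 . .
Index 4: author = 3

Answer: cursor 3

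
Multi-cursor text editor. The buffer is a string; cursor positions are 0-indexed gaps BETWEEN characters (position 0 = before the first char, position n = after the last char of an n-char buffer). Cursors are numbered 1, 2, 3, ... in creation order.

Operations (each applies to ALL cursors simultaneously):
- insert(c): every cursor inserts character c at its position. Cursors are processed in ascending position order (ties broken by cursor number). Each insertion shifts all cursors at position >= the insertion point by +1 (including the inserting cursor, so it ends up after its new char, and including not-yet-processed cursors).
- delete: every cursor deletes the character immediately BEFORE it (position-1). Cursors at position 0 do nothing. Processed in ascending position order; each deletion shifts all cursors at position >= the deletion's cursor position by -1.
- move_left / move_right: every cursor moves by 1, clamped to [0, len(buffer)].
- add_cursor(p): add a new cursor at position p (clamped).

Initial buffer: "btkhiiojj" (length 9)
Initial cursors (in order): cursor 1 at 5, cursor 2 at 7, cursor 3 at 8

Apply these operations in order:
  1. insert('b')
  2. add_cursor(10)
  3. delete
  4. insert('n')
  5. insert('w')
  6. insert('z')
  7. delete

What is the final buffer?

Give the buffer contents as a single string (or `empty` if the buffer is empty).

After op 1 (insert('b')): buffer="btkhibiobjbj" (len 12), cursors c1@6 c2@9 c3@11, authorship .....1..2.3.
After op 2 (add_cursor(10)): buffer="btkhibiobjbj" (len 12), cursors c1@6 c2@9 c4@10 c3@11, authorship .....1..2.3.
After op 3 (delete): buffer="btkhiioj" (len 8), cursors c1@5 c2@7 c3@7 c4@7, authorship ........
After op 4 (insert('n')): buffer="btkhinionnnj" (len 12), cursors c1@6 c2@11 c3@11 c4@11, authorship .....1..234.
After op 5 (insert('w')): buffer="btkhinwionnnwwwj" (len 16), cursors c1@7 c2@15 c3@15 c4@15, authorship .....11..234234.
After op 6 (insert('z')): buffer="btkhinwzionnnwwwzzzj" (len 20), cursors c1@8 c2@19 c3@19 c4@19, authorship .....111..234234234.
After op 7 (delete): buffer="btkhinwionnnwwwj" (len 16), cursors c1@7 c2@15 c3@15 c4@15, authorship .....11..234234.

Answer: btkhinwionnnwwwj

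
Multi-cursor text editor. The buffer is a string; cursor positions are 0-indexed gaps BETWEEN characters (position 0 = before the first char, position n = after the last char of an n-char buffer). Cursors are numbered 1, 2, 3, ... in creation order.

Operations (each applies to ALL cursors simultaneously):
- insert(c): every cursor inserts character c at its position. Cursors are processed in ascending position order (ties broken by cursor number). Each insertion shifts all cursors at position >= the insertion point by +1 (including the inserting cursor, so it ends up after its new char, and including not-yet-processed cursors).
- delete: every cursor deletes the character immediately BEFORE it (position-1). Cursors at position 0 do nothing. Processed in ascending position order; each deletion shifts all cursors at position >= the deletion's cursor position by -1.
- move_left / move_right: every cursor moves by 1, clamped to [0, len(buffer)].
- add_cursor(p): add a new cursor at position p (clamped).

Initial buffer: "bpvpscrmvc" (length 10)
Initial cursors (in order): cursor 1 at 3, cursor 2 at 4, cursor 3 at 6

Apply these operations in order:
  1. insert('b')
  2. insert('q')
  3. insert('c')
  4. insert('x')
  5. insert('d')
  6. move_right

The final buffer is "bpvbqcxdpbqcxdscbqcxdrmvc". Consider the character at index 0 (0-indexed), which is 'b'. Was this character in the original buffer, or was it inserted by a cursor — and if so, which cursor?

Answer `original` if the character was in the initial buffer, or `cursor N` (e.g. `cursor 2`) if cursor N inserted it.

After op 1 (insert('b')): buffer="bpvbpbscbrmvc" (len 13), cursors c1@4 c2@6 c3@9, authorship ...1.2..3....
After op 2 (insert('q')): buffer="bpvbqpbqscbqrmvc" (len 16), cursors c1@5 c2@8 c3@12, authorship ...11.22..33....
After op 3 (insert('c')): buffer="bpvbqcpbqcscbqcrmvc" (len 19), cursors c1@6 c2@10 c3@15, authorship ...111.222..333....
After op 4 (insert('x')): buffer="bpvbqcxpbqcxscbqcxrmvc" (len 22), cursors c1@7 c2@12 c3@18, authorship ...1111.2222..3333....
After op 5 (insert('d')): buffer="bpvbqcxdpbqcxdscbqcxdrmvc" (len 25), cursors c1@8 c2@14 c3@21, authorship ...11111.22222..33333....
After op 6 (move_right): buffer="bpvbqcxdpbqcxdscbqcxdrmvc" (len 25), cursors c1@9 c2@15 c3@22, authorship ...11111.22222..33333....
Authorship (.=original, N=cursor N): . . . 1 1 1 1 1 . 2 2 2 2 2 . . 3 3 3 3 3 . . . .
Index 0: author = original

Answer: original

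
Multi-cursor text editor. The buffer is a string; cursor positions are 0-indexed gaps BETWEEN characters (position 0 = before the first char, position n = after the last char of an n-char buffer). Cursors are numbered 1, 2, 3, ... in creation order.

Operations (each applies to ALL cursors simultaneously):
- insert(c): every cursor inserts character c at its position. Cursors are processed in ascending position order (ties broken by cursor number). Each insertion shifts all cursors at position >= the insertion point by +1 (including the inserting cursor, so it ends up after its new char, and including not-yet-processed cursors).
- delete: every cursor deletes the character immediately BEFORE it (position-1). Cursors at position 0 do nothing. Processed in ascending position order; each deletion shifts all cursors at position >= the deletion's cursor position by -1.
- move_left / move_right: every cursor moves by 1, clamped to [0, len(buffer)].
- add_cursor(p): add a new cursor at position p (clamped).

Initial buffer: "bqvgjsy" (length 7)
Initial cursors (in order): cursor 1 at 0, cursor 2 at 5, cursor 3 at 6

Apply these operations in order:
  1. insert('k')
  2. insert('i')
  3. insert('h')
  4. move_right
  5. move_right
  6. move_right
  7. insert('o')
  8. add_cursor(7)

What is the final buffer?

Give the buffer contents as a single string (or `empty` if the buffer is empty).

Answer: kihbqvogjkihskiohyo

Derivation:
After op 1 (insert('k')): buffer="kbqvgjksky" (len 10), cursors c1@1 c2@7 c3@9, authorship 1.....2.3.
After op 2 (insert('i')): buffer="kibqvgjkiskiy" (len 13), cursors c1@2 c2@9 c3@12, authorship 11.....22.33.
After op 3 (insert('h')): buffer="kihbqvgjkihskihy" (len 16), cursors c1@3 c2@11 c3@15, authorship 111.....222.333.
After op 4 (move_right): buffer="kihbqvgjkihskihy" (len 16), cursors c1@4 c2@12 c3@16, authorship 111.....222.333.
After op 5 (move_right): buffer="kihbqvgjkihskihy" (len 16), cursors c1@5 c2@13 c3@16, authorship 111.....222.333.
After op 6 (move_right): buffer="kihbqvgjkihskihy" (len 16), cursors c1@6 c2@14 c3@16, authorship 111.....222.333.
After op 7 (insert('o')): buffer="kihbqvogjkihskiohyo" (len 19), cursors c1@7 c2@16 c3@19, authorship 111...1..222.3323.3
After op 8 (add_cursor(7)): buffer="kihbqvogjkihskiohyo" (len 19), cursors c1@7 c4@7 c2@16 c3@19, authorship 111...1..222.3323.3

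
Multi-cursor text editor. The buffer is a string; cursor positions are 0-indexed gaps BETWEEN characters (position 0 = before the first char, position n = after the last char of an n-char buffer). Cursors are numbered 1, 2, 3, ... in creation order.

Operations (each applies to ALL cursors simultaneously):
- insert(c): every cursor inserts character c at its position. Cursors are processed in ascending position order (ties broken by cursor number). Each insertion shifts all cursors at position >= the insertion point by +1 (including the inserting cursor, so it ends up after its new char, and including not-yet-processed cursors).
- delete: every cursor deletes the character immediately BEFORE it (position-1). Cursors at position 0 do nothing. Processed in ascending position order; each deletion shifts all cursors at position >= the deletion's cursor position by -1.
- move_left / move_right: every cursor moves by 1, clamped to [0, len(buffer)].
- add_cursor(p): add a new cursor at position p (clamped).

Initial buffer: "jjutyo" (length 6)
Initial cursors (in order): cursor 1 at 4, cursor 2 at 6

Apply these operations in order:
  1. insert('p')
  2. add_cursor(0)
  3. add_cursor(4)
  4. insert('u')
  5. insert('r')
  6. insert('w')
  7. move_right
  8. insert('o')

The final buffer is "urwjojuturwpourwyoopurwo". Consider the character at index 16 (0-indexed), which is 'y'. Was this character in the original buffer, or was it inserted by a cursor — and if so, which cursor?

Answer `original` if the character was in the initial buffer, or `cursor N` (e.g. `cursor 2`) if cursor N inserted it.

After op 1 (insert('p')): buffer="jjutpyop" (len 8), cursors c1@5 c2@8, authorship ....1..2
After op 2 (add_cursor(0)): buffer="jjutpyop" (len 8), cursors c3@0 c1@5 c2@8, authorship ....1..2
After op 3 (add_cursor(4)): buffer="jjutpyop" (len 8), cursors c3@0 c4@4 c1@5 c2@8, authorship ....1..2
After op 4 (insert('u')): buffer="ujjutupuyopu" (len 12), cursors c3@1 c4@6 c1@8 c2@12, authorship 3....411..22
After op 5 (insert('r')): buffer="urjjuturpuryopur" (len 16), cursors c3@2 c4@8 c1@11 c2@16, authorship 33....44111..222
After op 6 (insert('w')): buffer="urwjjuturwpurwyopurw" (len 20), cursors c3@3 c4@10 c1@14 c2@20, authorship 333....4441111..2222
After op 7 (move_right): buffer="urwjjuturwpurwyopurw" (len 20), cursors c3@4 c4@11 c1@15 c2@20, authorship 333....4441111..2222
After op 8 (insert('o')): buffer="urwjojuturwpourwyoopurwo" (len 24), cursors c3@5 c4@13 c1@18 c2@24, authorship 333.3...44414111.1.22222
Authorship (.=original, N=cursor N): 3 3 3 . 3 . . . 4 4 4 1 4 1 1 1 . 1 . 2 2 2 2 2
Index 16: author = original

Answer: original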